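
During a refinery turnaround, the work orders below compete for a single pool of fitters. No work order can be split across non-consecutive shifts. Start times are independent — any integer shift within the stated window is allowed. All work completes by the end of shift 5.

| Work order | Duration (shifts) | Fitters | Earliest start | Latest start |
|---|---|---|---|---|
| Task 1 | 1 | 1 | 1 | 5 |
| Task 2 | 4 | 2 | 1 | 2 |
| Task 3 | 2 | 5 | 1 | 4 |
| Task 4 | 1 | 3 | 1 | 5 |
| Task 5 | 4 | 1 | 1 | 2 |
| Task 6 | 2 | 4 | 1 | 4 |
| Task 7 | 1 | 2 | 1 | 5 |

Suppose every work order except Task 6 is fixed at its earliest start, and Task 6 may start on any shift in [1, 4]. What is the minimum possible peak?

14

Task 6@1: s1:18  s2:12  s3:3  s4:3  s5:0 → peak 18
Task 6@2: s1:14  s2:12  s3:7  s4:3  s5:0 → peak 14
Task 6@3: s1:14  s2:8  s3:7  s4:7  s5:0 → peak 14
Task 6@4: s1:14  s2:8  s3:3  s4:7  s5:4 → peak 14
Best is Task 6@2, peak 14.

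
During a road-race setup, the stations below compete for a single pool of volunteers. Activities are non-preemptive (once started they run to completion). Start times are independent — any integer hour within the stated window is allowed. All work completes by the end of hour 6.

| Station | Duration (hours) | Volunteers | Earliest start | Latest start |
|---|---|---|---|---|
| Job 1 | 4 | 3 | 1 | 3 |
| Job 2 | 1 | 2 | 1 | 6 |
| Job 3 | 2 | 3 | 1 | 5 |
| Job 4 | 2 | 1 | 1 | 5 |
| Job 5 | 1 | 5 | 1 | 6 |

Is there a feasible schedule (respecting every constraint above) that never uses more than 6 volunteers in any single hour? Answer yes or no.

Schedule Job 1@1, Job 2@1, Job 3@2, Job 4@4, Job 5@5: h1:5  h2:6  h3:6  h4:4  h5:6  h6:0 — peak 6 ≤ 6.

yes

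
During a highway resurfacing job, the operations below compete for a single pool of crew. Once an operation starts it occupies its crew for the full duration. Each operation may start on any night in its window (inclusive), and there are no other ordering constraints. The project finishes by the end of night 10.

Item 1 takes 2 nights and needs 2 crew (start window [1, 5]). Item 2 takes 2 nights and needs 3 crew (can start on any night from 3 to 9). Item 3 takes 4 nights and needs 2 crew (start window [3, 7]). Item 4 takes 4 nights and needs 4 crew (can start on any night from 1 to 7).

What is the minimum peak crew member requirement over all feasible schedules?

Early-start (Item 1@1, Item 2@3, Item 3@3, Item 4@1) gives peak 9: n1:6  n2:6  n3:9  n4:9  n5:2  n6:2  n7:0  n8:0  n9:0  n10:0.
Shift Item 1→5, Item 2→9, Item 3→5.
Schedule Item 1@5, Item 2@9, Item 3@5, Item 4@1: n1:4  n2:4  n3:4  n4:4  n5:4  n6:4  n7:2  n8:2  n9:3  n10:3 — peak 4.
Total crew member-nights = 34 over 10 nights ⇒ peak ≥ ⌈34/10⌉ = 4, so 4 is optimal.

4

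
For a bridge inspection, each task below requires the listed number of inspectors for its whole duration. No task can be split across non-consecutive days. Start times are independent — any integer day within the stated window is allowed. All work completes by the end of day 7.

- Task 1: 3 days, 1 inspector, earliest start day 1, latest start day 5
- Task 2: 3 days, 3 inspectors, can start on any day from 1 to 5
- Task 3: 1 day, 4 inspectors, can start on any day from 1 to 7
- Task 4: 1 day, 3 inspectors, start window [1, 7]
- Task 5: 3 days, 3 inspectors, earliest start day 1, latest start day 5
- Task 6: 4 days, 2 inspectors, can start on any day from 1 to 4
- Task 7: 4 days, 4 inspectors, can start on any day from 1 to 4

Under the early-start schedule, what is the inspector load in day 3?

13

At early start, day 3 has: Task 1, Task 2, Task 5, Task 6, Task 7.
Demand: 1 + 3 + 3 + 2 + 4 = 13.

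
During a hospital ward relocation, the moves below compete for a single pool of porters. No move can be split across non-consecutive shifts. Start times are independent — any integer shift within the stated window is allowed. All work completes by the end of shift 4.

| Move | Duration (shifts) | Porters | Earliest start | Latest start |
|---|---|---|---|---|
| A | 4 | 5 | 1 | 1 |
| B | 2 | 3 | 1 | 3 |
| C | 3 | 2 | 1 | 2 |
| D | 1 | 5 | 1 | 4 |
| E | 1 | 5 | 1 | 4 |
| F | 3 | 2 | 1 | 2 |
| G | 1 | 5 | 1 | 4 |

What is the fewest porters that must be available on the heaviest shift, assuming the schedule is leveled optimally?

14

Early-start (A@1, B@1, C@1, D@1, E@1, F@1, G@1) gives peak 27: s1:27  s2:12  s3:9  s4:5.
Shift C→2, E→3, F→2, G→4.
Schedule A@1, B@1, C@2, D@1, E@3, F@2, G@4: s1:13  s2:12  s3:14  s4:14 — peak 14.
Total porter-shifts = 53 over 4 shifts ⇒ peak ≥ ⌈53/4⌉ = 14, so 14 is optimal.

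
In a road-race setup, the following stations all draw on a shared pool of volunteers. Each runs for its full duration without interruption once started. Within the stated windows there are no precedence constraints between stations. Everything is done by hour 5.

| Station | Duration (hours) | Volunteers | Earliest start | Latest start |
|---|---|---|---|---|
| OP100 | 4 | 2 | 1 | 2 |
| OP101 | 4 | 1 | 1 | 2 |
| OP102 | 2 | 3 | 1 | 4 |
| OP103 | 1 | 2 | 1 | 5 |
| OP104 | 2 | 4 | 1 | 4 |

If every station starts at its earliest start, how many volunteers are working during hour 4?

At early start, hour 4 has: OP100, OP101.
Demand: 2 + 1 = 3.

3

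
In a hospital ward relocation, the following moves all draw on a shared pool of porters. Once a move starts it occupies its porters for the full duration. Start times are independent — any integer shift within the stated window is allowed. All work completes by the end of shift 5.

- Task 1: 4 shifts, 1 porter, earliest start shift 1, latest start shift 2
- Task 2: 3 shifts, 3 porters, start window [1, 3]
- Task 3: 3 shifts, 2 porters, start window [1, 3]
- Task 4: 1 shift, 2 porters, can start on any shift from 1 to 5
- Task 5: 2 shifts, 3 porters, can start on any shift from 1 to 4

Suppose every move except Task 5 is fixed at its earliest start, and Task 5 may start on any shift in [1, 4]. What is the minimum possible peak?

8

Task 5@1: s1:11  s2:9  s3:6  s4:1  s5:0 → peak 11
Task 5@2: s1:8  s2:9  s3:9  s4:1  s5:0 → peak 9
Task 5@3: s1:8  s2:6  s3:9  s4:4  s5:0 → peak 9
Task 5@4: s1:8  s2:6  s3:6  s4:4  s5:3 → peak 8
Best is Task 5@4, peak 8.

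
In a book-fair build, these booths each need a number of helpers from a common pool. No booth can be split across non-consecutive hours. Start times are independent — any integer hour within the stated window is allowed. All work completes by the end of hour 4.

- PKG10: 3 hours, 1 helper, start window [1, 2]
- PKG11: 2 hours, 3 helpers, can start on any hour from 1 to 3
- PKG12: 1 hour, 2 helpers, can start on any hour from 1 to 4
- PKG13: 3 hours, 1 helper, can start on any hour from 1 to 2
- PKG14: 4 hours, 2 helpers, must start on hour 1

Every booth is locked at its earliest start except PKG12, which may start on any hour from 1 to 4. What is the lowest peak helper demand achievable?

7

PKG12@1: h1:9  h2:7  h3:4  h4:2 → peak 9
PKG12@2: h1:7  h2:9  h3:4  h4:2 → peak 9
PKG12@3: h1:7  h2:7  h3:6  h4:2 → peak 7
PKG12@4: h1:7  h2:7  h3:4  h4:4 → peak 7
Best is PKG12@3, peak 7.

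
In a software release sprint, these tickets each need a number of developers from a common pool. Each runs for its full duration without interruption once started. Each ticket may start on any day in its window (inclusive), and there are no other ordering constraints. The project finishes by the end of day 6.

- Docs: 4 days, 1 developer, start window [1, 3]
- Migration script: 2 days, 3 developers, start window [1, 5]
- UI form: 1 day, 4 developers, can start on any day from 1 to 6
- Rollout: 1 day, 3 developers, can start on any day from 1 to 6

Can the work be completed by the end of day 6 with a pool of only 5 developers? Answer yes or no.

Schedule Docs@1, Migration script@1, UI form@5, Rollout@3: d1:4  d2:4  d3:4  d4:1  d5:4  d6:0 — peak 4 ≤ 5.

yes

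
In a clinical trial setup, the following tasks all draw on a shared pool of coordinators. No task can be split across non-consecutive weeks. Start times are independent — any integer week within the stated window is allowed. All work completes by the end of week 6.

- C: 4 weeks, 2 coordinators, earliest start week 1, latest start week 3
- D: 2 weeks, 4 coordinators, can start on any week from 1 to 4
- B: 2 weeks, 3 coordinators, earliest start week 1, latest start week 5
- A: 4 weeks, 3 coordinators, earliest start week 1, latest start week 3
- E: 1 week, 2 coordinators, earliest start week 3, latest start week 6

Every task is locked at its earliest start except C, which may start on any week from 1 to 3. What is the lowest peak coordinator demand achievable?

C@1: w1:12  w2:12  w3:7  w4:5  w5:0  w6:0 → peak 12
C@2: w1:10  w2:12  w3:7  w4:5  w5:2  w6:0 → peak 12
C@3: w1:10  w2:10  w3:7  w4:5  w5:2  w6:2 → peak 10
Best is C@3, peak 10.

10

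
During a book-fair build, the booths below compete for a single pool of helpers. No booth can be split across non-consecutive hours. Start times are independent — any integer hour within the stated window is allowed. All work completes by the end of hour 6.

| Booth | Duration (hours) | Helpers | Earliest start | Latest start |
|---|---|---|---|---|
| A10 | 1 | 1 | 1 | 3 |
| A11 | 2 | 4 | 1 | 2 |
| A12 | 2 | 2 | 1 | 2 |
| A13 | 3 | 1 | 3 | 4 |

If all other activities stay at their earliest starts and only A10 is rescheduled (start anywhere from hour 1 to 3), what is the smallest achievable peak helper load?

6

A10@1: h1:7  h2:6  h3:1  h4:1  h5:1  h6:0 → peak 7
A10@2: h1:6  h2:7  h3:1  h4:1  h5:1  h6:0 → peak 7
A10@3: h1:6  h2:6  h3:2  h4:1  h5:1  h6:0 → peak 6
Best is A10@3, peak 6.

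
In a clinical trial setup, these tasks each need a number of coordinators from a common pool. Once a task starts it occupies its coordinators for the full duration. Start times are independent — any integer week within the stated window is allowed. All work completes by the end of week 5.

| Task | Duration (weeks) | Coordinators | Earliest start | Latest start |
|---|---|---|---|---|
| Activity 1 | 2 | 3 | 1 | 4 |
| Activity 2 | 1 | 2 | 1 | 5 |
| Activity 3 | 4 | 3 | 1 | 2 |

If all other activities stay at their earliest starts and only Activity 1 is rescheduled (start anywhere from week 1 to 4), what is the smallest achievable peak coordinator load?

Activity 1@1: w1:8  w2:6  w3:3  w4:3  w5:0 → peak 8
Activity 1@2: w1:5  w2:6  w3:6  w4:3  w5:0 → peak 6
Activity 1@3: w1:5  w2:3  w3:6  w4:6  w5:0 → peak 6
Activity 1@4: w1:5  w2:3  w3:3  w4:6  w5:3 → peak 6
Best is Activity 1@2, peak 6.

6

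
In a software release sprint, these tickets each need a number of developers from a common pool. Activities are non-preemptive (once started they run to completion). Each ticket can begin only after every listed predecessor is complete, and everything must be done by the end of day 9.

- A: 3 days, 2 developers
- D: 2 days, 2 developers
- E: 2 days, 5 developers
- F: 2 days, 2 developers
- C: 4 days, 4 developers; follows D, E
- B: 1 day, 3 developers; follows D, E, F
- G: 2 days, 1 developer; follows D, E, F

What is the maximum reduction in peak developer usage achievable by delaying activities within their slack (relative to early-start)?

Early-start peak: d1:11  d2:11  d3:10  d4:5  d5:4  d6:4  d7:0  d8:0  d9:0 ⇒ 11.
Leveled (A@3, D@3, E@1, F@3, C@5, B@9, G@6): d1:5  d2:5  d3:6  d4:6  d5:6  d6:5  d7:5  d8:4  d9:3 ⇒ 6.
Reduction 11 − 6 = 5.

5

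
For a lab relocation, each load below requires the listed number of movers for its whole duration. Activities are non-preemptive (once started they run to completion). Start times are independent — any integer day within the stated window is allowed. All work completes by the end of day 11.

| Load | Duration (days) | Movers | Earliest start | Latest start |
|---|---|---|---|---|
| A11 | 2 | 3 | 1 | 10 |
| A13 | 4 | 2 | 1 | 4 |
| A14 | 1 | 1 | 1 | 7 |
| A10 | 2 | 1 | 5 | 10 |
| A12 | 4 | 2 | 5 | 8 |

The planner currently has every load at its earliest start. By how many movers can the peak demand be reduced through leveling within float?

Early-start peak: d1:6  d2:5  d3:2  d4:2  d5:3  d6:3  d7:2  d8:2  d9:0  d10:0  d11:0 ⇒ 6.
Leveled (A11@1, A13@3, A14@3, A10@5, A12@7): d1:3  d2:3  d3:3  d4:2  d5:3  d6:3  d7:2  d8:2  d9:2  d10:2  d11:0 ⇒ 3.
Reduction 6 − 3 = 3.

3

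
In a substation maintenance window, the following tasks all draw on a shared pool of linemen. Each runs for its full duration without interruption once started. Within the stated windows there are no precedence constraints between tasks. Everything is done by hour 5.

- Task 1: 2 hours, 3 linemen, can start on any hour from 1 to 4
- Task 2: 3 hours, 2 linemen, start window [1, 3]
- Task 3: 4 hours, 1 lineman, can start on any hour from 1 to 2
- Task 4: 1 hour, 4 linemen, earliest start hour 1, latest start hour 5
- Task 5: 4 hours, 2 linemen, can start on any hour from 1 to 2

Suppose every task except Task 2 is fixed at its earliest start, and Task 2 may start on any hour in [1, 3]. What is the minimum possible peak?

10

Task 2@1: h1:12  h2:8  h3:5  h4:3  h5:0 → peak 12
Task 2@2: h1:10  h2:8  h3:5  h4:5  h5:0 → peak 10
Task 2@3: h1:10  h2:6  h3:5  h4:5  h5:2 → peak 10
Best is Task 2@2, peak 10.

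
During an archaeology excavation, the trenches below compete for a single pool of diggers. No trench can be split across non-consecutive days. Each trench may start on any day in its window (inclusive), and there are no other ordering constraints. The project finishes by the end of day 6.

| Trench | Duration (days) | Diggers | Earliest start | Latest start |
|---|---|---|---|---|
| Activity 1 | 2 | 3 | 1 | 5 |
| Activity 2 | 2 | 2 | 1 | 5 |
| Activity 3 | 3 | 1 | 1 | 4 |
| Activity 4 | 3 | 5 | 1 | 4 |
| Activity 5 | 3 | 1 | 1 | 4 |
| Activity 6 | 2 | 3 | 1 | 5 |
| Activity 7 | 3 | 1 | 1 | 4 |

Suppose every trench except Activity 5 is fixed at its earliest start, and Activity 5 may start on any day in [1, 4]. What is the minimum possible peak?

15

Activity 5@1: d1:16  d2:16  d3:8  d4:0  d5:0  d6:0 → peak 16
Activity 5@2: d1:15  d2:16  d3:8  d4:1  d5:0  d6:0 → peak 16
Activity 5@3: d1:15  d2:15  d3:8  d4:1  d5:1  d6:0 → peak 15
Activity 5@4: d1:15  d2:15  d3:7  d4:1  d5:1  d6:1 → peak 15
Best is Activity 5@3, peak 15.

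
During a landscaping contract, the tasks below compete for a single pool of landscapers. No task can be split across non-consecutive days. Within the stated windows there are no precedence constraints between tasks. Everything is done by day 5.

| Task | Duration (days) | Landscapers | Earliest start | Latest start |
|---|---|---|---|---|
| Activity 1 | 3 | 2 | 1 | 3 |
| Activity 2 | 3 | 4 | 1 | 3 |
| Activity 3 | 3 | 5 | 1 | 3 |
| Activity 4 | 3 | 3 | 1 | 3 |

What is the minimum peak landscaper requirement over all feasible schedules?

14

Schedule Activity 1@1, Activity 2@1, Activity 3@1, Activity 4@1: d1:14  d2:14  d3:14  d4:0  d5:0 — peak 14.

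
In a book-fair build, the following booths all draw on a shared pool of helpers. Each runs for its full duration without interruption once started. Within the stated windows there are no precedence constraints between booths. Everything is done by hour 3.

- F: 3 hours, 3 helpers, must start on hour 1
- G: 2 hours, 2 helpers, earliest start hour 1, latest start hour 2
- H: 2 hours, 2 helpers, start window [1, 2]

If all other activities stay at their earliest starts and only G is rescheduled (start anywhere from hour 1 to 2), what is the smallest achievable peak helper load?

G@1: h1:7  h2:7  h3:3 → peak 7
G@2: h1:5  h2:7  h3:5 → peak 7
Best is G@1, peak 7.

7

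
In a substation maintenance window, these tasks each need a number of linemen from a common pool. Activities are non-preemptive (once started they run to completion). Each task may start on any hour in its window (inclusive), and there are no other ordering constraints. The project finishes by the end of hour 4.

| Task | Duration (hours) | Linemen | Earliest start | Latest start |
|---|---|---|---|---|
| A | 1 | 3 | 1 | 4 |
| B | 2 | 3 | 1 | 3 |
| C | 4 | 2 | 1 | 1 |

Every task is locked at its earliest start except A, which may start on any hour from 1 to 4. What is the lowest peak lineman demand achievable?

5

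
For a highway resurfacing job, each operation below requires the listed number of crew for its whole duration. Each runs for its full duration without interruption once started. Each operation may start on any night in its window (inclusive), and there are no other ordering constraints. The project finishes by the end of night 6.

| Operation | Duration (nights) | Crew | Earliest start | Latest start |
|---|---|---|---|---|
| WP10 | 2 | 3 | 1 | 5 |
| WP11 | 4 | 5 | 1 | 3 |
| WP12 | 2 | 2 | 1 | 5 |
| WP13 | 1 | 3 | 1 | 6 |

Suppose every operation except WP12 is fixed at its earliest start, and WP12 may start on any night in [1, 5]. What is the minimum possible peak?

11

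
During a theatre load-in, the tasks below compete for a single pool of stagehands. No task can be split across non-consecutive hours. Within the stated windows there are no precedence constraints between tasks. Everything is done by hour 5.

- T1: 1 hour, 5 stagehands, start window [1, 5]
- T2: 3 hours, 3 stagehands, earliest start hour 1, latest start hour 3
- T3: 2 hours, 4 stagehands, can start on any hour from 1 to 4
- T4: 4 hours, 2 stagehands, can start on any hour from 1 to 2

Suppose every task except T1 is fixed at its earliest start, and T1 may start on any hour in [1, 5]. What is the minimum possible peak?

9

T1@1: h1:14  h2:9  h3:5  h4:2  h5:0 → peak 14
T1@2: h1:9  h2:14  h3:5  h4:2  h5:0 → peak 14
T1@3: h1:9  h2:9  h3:10  h4:2  h5:0 → peak 10
T1@4: h1:9  h2:9  h3:5  h4:7  h5:0 → peak 9
T1@5: h1:9  h2:9  h3:5  h4:2  h5:5 → peak 9
Best is T1@4, peak 9.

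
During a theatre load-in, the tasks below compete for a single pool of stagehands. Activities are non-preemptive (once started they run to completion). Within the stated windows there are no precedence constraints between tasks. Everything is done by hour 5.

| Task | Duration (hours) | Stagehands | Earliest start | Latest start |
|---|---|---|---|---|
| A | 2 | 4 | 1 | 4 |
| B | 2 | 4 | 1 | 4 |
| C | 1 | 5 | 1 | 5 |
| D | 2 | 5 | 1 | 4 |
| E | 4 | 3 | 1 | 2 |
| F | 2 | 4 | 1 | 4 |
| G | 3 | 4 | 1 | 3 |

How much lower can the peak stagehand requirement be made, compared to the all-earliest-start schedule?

Early-start peak: h1:29  h2:24  h3:7  h4:3  h5:0 ⇒ 29.
Leveled (A@1, B@1, C@1, D@4, E@2, F@2, G@3): h1:13  h2:15  h3:11  h4:12  h5:12 ⇒ 15.
Reduction 29 − 15 = 14.

14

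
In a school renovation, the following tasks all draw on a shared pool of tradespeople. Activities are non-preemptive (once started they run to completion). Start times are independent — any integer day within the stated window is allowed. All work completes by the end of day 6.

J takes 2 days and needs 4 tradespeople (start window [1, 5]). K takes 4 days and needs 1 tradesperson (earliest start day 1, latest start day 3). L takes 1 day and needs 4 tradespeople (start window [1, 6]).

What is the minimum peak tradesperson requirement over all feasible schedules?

Early-start (J@1, K@1, L@1) gives peak 9: d1:9  d2:5  d3:1  d4:1  d5:0  d6:0.
Shift L→3.
Schedule J@1, K@1, L@3: d1:5  d2:5  d3:5  d4:1  d5:0  d6:0 — peak 5.

5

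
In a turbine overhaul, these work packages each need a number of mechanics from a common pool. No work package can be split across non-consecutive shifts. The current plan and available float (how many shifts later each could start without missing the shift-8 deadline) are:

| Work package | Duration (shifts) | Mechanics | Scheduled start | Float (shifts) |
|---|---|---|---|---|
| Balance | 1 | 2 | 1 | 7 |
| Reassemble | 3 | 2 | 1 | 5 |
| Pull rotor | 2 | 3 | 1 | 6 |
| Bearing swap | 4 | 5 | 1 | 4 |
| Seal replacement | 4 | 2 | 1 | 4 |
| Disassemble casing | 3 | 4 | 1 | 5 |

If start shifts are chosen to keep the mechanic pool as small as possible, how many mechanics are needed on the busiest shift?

Early-start (Balance@1, Reassemble@1, Pull rotor@1, Bearing swap@1, Seal replacement@1, Disassemble casing@1) gives peak 18: s1:18  s2:16  s3:13  s4:7  s5:0  s6:0  s7:0  s8:0.
Shift Pull rotor→5, Bearing swap→5, Disassemble casing→2.
Schedule Balance@1, Reassemble@1, Pull rotor@5, Bearing swap@5, Seal replacement@1, Disassemble casing@2: s1:6  s2:8  s3:8  s4:6  s5:8  s6:8  s7:5  s8:5 — peak 8.

8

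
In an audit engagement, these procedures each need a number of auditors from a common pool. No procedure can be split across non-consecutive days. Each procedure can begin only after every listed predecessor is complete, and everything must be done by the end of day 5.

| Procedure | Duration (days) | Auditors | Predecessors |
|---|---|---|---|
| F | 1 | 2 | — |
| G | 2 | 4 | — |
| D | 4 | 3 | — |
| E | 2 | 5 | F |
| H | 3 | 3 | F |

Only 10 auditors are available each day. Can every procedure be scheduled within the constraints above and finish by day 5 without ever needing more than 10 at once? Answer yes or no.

The minimum achievable peak is 11; 10 < 11, so no feasible schedule stays within the cap.

no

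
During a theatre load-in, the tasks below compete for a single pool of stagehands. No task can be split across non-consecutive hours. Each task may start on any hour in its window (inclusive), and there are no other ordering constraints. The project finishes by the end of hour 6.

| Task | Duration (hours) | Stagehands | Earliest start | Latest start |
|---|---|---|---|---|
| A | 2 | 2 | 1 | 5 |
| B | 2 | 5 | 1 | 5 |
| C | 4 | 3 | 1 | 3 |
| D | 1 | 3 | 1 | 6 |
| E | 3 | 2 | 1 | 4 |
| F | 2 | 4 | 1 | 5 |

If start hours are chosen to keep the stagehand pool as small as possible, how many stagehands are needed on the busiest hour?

Early-start (A@1, B@1, C@1, D@1, E@1, F@1) gives peak 19: h1:19  h2:16  h3:5  h4:3  h5:0  h6:0.
Shift B→4, C→3, D→3.
Schedule A@1, B@4, C@3, D@3, E@1, F@1: h1:8  h2:8  h3:8  h4:8  h5:8  h6:3 — peak 8.
Total stagehand-hours = 43 over 6 hours ⇒ peak ≥ ⌈43/6⌉ = 8, so 8 is optimal.

8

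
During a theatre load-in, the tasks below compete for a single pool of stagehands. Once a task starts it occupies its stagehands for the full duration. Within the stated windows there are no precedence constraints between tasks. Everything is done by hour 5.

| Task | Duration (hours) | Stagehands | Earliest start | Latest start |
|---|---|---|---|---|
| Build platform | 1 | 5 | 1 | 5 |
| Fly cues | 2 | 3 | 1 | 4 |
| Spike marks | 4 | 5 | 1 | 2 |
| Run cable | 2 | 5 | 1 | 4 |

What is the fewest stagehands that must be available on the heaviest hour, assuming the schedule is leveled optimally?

10

Early-start (Build platform@1, Fly cues@1, Spike marks@1, Run cable@1) gives peak 18: h1:18  h2:13  h3:5  h4:5  h5:0.
Shift Spike marks→2, Run cable→3.
Schedule Build platform@1, Fly cues@1, Spike marks@2, Run cable@3: h1:8  h2:8  h3:10  h4:10  h5:5 — peak 10.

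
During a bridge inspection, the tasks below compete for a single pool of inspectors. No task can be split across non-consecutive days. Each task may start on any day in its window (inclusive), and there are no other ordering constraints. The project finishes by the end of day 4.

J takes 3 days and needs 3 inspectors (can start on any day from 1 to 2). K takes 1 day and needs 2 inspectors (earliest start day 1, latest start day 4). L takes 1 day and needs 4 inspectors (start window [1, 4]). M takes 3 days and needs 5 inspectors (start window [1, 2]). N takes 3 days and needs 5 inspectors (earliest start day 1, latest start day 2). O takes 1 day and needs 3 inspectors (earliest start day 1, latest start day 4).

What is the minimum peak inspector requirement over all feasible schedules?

13

Early-start (J@1, K@1, L@1, M@1, N@1, O@1) gives peak 22: d1:22  d2:13  d3:13  d4:0.
Shift M→2, N→2.
Schedule J@1, K@1, L@1, M@2, N@2, O@1: d1:12  d2:13  d3:13  d4:10 — peak 13.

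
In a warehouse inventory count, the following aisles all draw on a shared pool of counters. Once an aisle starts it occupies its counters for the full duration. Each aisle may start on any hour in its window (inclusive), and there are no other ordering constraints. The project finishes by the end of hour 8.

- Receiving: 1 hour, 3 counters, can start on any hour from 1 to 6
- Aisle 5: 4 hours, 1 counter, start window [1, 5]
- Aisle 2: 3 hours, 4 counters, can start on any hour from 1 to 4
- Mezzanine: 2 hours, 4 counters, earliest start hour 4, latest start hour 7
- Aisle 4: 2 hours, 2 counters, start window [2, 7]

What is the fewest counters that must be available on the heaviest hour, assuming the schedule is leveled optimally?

5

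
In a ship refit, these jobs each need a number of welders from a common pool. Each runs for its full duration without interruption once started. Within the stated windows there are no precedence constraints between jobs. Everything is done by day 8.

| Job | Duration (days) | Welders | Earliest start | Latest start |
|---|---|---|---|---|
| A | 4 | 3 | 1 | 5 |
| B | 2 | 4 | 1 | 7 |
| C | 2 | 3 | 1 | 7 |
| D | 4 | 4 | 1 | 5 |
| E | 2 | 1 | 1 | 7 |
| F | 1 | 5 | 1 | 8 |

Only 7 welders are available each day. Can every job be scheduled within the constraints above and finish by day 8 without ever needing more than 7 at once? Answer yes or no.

yes

Schedule A@1, B@1, C@5, D@3, E@7, F@7: d1:7  d2:7  d3:7  d4:7  d5:7  d6:7  d7:6  d8:1 — peak 7 ≤ 7.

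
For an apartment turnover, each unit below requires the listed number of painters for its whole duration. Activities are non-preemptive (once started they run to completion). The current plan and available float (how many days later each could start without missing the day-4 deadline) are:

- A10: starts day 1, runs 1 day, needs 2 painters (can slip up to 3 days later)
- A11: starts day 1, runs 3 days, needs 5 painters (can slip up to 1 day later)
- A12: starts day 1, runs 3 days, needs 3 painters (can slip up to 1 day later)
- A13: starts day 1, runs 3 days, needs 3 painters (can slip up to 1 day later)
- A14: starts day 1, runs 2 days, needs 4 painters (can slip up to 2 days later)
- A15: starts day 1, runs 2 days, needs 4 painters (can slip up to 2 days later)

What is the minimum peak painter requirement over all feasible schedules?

Early-start (A10@1, A11@1, A12@1, A13@1, A14@1, A15@1) gives peak 21: d1:21  d2:19  d3:11  d4:0.
Shift A13→2, A15→3.
Schedule A10@1, A11@1, A12@1, A13@2, A14@1, A15@3: d1:14  d2:15  d3:15  d4:7 — peak 15.

15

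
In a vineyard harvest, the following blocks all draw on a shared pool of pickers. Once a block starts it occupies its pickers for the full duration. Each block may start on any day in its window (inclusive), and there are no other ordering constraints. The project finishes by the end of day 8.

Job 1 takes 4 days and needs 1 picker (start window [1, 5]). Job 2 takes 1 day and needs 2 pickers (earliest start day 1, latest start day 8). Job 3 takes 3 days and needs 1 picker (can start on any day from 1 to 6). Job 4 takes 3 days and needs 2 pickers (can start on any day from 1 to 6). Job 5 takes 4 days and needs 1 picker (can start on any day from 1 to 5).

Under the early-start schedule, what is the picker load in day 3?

At early start, day 3 has: Job 1, Job 3, Job 4, Job 5.
Demand: 1 + 1 + 2 + 1 = 5.

5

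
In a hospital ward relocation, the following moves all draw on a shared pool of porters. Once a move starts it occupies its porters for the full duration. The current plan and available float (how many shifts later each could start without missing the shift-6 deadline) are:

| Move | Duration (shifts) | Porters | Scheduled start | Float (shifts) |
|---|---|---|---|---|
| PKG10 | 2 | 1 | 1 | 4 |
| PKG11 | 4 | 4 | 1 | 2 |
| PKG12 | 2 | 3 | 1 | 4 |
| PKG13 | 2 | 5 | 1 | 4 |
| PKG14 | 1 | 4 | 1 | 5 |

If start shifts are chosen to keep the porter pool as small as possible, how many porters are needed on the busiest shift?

8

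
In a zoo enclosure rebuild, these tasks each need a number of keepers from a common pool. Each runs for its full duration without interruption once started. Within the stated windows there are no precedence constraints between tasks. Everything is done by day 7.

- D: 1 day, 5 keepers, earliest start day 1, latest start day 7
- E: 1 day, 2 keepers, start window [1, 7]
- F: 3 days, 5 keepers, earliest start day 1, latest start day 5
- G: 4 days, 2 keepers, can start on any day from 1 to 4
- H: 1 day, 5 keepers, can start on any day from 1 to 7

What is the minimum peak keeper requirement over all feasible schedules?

Early-start (D@1, E@1, F@1, G@1, H@1) gives peak 19: d1:19  d2:7  d3:7  d4:2  d5:0  d6:0  d7:0.
Shift F→2, G→2, H→5.
Schedule D@1, E@1, F@2, G@2, H@5: d1:7  d2:7  d3:7  d4:7  d5:7  d6:0  d7:0 — peak 7.

7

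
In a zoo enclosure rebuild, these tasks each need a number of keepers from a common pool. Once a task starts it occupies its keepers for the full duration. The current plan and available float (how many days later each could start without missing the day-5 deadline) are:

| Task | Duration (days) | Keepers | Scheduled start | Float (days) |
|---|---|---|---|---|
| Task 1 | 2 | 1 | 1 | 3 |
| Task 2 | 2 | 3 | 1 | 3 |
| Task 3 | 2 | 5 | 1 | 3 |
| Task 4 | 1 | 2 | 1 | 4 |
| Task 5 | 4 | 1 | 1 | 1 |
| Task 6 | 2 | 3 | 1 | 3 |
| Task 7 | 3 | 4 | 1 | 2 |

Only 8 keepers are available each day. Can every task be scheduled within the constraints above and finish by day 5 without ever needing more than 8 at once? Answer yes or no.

Total keeper-days = 42; over 5 days the average is 42/5 > 8, so some day must exceed 8.

no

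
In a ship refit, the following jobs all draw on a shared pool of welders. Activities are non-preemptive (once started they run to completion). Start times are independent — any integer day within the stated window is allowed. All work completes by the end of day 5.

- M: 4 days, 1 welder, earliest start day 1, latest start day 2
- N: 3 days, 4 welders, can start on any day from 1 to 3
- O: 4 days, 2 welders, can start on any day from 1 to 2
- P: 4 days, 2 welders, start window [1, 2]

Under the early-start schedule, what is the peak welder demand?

Early-start schedule: M@1, N@1, O@1, P@1.
Load per day: day 1: 9, day 2: 9, day 3: 9, day 4: 5, day 5: 0.
Peak is 9.

9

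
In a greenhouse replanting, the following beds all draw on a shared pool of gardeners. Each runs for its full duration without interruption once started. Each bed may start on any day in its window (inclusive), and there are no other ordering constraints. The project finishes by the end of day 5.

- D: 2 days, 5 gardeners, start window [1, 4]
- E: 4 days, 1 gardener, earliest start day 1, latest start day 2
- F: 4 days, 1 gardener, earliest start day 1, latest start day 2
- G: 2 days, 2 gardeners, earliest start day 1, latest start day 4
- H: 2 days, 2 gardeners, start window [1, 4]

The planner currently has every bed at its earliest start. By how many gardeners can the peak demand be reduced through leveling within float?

Early-start peak: d1:11  d2:11  d3:2  d4:2  d5:0 ⇒ 11.
Leveled (D@1, E@1, F@1, G@3, H@3): d1:7  d2:7  d3:6  d4:6  d5:0 ⇒ 7.
Reduction 11 − 7 = 4.

4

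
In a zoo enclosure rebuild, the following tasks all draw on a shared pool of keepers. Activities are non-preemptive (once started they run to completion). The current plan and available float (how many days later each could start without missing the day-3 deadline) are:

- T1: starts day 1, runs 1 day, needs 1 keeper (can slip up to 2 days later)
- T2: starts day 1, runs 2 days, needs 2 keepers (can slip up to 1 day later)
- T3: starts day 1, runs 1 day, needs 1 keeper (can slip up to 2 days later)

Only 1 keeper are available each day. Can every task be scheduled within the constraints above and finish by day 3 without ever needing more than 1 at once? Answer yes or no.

Total keeper-days = 6; over 3 days the average is 6/3 > 1, so some day must exceed 1.

no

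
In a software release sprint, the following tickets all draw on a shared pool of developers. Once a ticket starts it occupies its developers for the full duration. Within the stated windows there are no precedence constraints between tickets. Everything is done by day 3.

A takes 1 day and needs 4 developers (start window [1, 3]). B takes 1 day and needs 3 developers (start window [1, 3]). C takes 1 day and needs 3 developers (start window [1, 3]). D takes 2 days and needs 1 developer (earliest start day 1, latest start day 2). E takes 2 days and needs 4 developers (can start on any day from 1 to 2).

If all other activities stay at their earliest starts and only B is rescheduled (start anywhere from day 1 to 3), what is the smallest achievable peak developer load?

12

B@1: d1:15  d2:5  d3:0 → peak 15
B@2: d1:12  d2:8  d3:0 → peak 12
B@3: d1:12  d2:5  d3:3 → peak 12
Best is B@2, peak 12.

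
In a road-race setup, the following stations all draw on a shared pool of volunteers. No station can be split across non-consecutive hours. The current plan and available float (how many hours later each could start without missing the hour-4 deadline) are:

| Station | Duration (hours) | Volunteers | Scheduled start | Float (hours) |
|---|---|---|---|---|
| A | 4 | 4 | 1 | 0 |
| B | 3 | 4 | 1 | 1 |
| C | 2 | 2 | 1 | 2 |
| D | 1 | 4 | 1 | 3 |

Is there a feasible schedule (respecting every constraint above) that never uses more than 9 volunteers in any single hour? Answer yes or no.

no

The minimum achievable peak is 10; 9 < 10, so no feasible schedule stays within the cap.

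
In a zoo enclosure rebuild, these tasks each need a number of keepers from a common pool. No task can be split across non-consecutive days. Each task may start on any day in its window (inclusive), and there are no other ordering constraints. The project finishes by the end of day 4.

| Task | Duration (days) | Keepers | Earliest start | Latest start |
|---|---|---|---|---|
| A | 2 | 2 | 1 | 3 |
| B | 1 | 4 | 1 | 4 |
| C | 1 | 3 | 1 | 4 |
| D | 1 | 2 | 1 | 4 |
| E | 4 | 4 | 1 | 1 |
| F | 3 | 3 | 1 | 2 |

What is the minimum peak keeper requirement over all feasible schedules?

Early-start (A@1, B@1, C@1, D@1, E@1, F@1) gives peak 18: d1:18  d2:9  d3:7  d4:4.
Shift C→3, D→4, F→2.
Schedule A@1, B@1, C@3, D@4, E@1, F@2: d1:10  d2:9  d3:10  d4:9 — peak 10.
Total keeper-days = 38 over 4 days ⇒ peak ≥ ⌈38/4⌉ = 10, so 10 is optimal.

10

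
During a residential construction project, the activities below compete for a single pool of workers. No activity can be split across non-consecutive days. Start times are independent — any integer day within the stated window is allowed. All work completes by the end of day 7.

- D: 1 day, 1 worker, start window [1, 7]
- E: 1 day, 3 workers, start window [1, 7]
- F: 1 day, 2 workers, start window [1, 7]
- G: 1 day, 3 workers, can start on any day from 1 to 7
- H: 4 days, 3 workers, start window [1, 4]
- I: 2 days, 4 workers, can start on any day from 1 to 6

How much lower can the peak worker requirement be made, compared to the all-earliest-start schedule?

10

Early-start peak: d1:16  d2:7  d3:3  d4:3  d5:0  d6:0  d7:0 ⇒ 16.
Leveled (D@1, E@1, F@1, G@2, H@2, I@6): d1:6  d2:6  d3:3  d4:3  d5:3  d6:4  d7:4 ⇒ 6.
Reduction 16 − 6 = 10.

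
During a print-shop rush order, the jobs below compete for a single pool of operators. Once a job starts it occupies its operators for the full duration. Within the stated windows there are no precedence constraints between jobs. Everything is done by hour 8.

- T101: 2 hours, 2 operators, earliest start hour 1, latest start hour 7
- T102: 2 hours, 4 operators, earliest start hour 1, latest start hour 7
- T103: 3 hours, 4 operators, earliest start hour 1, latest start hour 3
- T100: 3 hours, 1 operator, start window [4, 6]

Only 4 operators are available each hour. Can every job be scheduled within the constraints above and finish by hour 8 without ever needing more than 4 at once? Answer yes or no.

Schedule T101@4, T102@7, T103@1, T100@4: h1:4  h2:4  h3:4  h4:3  h5:3  h6:1  h7:4  h8:4 — peak 4 ≤ 4.

yes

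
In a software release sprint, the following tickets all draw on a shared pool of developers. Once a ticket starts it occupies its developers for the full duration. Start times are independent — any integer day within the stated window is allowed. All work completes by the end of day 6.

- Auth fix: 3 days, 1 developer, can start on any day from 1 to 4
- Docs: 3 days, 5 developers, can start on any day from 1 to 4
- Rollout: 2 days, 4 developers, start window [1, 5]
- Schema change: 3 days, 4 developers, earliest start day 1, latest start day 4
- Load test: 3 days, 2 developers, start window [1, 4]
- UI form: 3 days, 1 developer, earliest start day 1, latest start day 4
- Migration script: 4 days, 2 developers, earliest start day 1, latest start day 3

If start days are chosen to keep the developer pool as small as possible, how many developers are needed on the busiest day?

Early-start (Auth fix@1, Docs@1, Rollout@1, Schema change@1, Load test@1, UI form@1, Migration script@1) gives peak 19: d1:19  d2:19  d3:15  d4:2  d5:0  d6:0.
Shift Schema change→4, Load test→3, UI form→4, Migration script→3.
Schedule Auth fix@1, Docs@1, Rollout@1, Schema change@4, Load test@3, UI form@4, Migration script@3: d1:10  d2:10  d3:10  d4:9  d5:9  d6:7 — peak 10.
Total developer-days = 55 over 6 days ⇒ peak ≥ ⌈55/6⌉ = 10, so 10 is optimal.

10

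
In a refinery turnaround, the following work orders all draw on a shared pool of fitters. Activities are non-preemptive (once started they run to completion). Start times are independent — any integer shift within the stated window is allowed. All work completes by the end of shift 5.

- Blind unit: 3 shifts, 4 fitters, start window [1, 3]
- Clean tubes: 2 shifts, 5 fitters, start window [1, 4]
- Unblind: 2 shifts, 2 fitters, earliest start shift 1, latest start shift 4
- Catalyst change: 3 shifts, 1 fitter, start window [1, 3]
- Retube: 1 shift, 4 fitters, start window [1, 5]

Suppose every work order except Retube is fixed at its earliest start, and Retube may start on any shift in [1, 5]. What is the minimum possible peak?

Retube@1: s1:16  s2:12  s3:5  s4:0  s5:0 → peak 16
Retube@2: s1:12  s2:16  s3:5  s4:0  s5:0 → peak 16
Retube@3: s1:12  s2:12  s3:9  s4:0  s5:0 → peak 12
Retube@4: s1:12  s2:12  s3:5  s4:4  s5:0 → peak 12
Retube@5: s1:12  s2:12  s3:5  s4:0  s5:4 → peak 12
Best is Retube@3, peak 12.

12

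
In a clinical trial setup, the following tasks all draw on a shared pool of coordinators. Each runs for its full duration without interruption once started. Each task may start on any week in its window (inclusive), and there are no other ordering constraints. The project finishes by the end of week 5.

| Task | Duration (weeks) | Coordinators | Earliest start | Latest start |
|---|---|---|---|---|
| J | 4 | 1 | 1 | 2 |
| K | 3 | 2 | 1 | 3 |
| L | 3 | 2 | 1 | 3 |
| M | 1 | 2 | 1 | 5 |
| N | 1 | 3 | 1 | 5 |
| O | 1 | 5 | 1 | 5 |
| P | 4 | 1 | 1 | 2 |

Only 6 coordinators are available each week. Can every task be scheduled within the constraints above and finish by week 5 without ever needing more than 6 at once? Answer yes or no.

Schedule J@1, K@1, L@2, M@4, N@1, O@5, P@2: w1:6  w2:6  w3:6  w4:6  w5:6 — peak 6 ≤ 6.

yes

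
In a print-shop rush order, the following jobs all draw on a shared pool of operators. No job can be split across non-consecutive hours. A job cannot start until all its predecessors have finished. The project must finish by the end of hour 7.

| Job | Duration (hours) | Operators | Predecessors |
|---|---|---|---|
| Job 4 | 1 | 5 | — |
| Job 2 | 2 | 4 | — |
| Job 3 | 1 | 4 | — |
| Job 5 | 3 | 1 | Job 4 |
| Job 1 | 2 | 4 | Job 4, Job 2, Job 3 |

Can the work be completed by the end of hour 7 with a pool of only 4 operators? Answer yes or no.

The minimum achievable peak is 5; 4 < 5, so no feasible schedule stays within the cap.

no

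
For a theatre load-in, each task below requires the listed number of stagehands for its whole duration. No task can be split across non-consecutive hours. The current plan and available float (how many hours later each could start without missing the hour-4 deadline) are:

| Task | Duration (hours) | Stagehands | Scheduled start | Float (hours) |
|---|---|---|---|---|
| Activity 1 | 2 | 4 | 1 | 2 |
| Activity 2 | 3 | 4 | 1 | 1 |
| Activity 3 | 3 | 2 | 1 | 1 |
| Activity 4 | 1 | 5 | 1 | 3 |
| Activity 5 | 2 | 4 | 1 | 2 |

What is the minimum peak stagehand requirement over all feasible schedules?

Early-start (Activity 1@1, Activity 2@1, Activity 3@1, Activity 4@1, Activity 5@1) gives peak 19: h1:19  h2:14  h3:6  h4:0.
Shift Activity 4→4, Activity 5→3.
Schedule Activity 1@1, Activity 2@1, Activity 3@1, Activity 4@4, Activity 5@3: h1:10  h2:10  h3:10  h4:9 — peak 10.
Total stagehand-hours = 39 over 4 hours ⇒ peak ≥ ⌈39/4⌉ = 10, so 10 is optimal.

10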